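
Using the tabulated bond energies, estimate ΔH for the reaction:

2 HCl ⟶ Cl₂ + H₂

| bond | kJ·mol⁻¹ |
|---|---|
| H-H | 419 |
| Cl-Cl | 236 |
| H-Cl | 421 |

Bonds broken (reactants):
  H-Cl: 2 × 421 = 842
  Σ(broken) = 842 kJ
Bonds formed (products):
  Cl-Cl: 1 × 236 = 236
  H-H: 1 × 419 = 419
  Σ(formed) = 655 kJ
ΔH = Σ(broken) − Σ(formed) = 842 − 655 = +187 kJ

ΔH ≈ +187 kJ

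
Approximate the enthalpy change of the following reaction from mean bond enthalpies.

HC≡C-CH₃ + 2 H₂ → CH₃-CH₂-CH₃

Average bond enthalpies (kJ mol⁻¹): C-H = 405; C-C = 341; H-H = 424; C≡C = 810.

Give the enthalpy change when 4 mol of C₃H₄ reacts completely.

Bonds broken (reactants):
  C≡C: 1 × 810 = 810
  C-C: 1 × 341 = 341
  C-H: 4 × 405 = 1620
  H-H: 2 × 424 = 848
  Σ(broken) = 3619 kJ
Bonds formed (products):
  C-C: 2 × 341 = 682
  C-H: 8 × 405 = 3240
  Σ(formed) = 3922 kJ
ΔH = Σ(broken) − Σ(formed) = 3619 − 3922 = −303 kJ
For 4× the reaction as written: 4 × (−303) = −1212 kJ

ΔH = −1212 kJ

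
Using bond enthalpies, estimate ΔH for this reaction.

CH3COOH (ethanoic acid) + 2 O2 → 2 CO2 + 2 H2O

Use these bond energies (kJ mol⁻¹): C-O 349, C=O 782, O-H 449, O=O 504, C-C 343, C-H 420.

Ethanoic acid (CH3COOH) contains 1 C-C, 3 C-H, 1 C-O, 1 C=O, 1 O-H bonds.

ΔH ≈ −733 kJ

Bonds broken (reactants):
  C-C: 1 × 343 = 343
  C-H: 3 × 420 = 1260
  C-O: 1 × 349 = 349
  C=O: 1 × 782 = 782
  O-H: 1 × 449 = 449
  O=O: 2 × 504 = 1008
  Σ(broken) = 4191 kJ
Bonds formed (products):
  C=O: 4 × 782 = 3128
  O-H: 4 × 449 = 1796
  Σ(formed) = 4924 kJ
ΔH = Σ(broken) − Σ(formed) = 4191 − 4924 = −733 kJ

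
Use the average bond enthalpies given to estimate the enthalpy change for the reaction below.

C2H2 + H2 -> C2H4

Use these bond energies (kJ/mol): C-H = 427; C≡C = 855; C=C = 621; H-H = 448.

ΔH ≈ −172 kJ

Bonds broken (reactants):
  C≡C: 1 × 855 = 855
  C-H: 2 × 427 = 854
  H-H: 1 × 448 = 448
  Σ(broken) = 2157 kJ
Bonds formed (products):
  C-H: 4 × 427 = 1708
  C=C: 1 × 621 = 621
  Σ(formed) = 2329 kJ
ΔH = Σ(broken) − Σ(formed) = 2157 − 2329 = −172 kJ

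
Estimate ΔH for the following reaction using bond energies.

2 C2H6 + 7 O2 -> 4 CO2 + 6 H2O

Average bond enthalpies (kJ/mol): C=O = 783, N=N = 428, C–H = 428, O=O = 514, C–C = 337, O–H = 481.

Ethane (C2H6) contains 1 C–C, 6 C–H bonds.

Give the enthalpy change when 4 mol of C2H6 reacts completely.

ΔH = −5256 kJ

Bonds broken (reactants):
  C–C: 2 × 337 = 674
  C–H: 12 × 428 = 5136
  O=O: 7 × 514 = 3598
  Σ(broken) = 9408 kJ
Bonds formed (products):
  C=O: 8 × 783 = 6264
  O–H: 12 × 481 = 5772
  Σ(formed) = 12036 kJ
ΔH = Σ(broken) − Σ(formed) = 9408 − 12036 = −2628 kJ
For 2× the reaction as written: 2 × (−2628) = −5256 kJ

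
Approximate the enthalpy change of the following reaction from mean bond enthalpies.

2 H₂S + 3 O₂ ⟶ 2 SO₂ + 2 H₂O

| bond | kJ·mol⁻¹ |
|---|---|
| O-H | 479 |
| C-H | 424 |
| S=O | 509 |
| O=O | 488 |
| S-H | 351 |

Bonds broken (reactants):
  O=O: 3 × 488 = 1464
  S-H: 4 × 351 = 1404
  Σ(broken) = 2868 kJ
Bonds formed (products):
  O-H: 4 × 479 = 1916
  S=O: 4 × 509 = 2036
  Σ(formed) = 3952 kJ
ΔH = Σ(broken) − Σ(formed) = 2868 − 3952 = −1084 kJ

ΔH ≈ −1084 kJ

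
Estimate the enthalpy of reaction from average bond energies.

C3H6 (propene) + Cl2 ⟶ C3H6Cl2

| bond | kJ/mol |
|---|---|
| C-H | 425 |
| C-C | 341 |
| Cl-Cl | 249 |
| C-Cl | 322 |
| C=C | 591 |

ΔH ≈ −145 kJ

Bonds broken (reactants):
  C-C: 1 × 341 = 341
  C-H: 6 × 425 = 2550
  C=C: 1 × 591 = 591
  Cl-Cl: 1 × 249 = 249
  Σ(broken) = 3731 kJ
Bonds formed (products):
  C-C: 2 × 341 = 682
  C-Cl: 2 × 322 = 644
  C-H: 6 × 425 = 2550
  Σ(formed) = 3876 kJ
ΔH = Σ(broken) − Σ(formed) = 3731 − 3876 = −145 kJ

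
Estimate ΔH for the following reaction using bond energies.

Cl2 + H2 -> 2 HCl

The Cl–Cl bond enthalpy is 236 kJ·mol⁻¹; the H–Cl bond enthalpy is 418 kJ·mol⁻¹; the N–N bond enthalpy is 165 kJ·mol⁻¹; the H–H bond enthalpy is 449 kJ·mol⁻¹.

Bonds broken (reactants):
  Cl–Cl: 1 × 236 = 236
  H–H: 1 × 449 = 449
  Σ(broken) = 685 kJ
Bonds formed (products):
  H–Cl: 2 × 418 = 836
  Σ(formed) = 836 kJ
ΔH = Σ(broken) − Σ(formed) = 685 − 836 = −151 kJ

ΔH ≈ −151 kJ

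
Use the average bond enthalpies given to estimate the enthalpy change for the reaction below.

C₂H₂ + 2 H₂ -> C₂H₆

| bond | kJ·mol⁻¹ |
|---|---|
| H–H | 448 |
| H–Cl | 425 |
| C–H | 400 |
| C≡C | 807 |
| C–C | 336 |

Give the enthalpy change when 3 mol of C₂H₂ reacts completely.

Bonds broken (reactants):
  C≡C: 1 × 807 = 807
  C–H: 2 × 400 = 800
  H–H: 2 × 448 = 896
  Σ(broken) = 2503 kJ
Bonds formed (products):
  C–C: 1 × 336 = 336
  C–H: 6 × 400 = 2400
  Σ(formed) = 2736 kJ
ΔH = Σ(broken) − Σ(formed) = 2503 − 2736 = −233 kJ
For 3× the reaction as written: 3 × (−233) = −699 kJ

ΔH = −699 kJ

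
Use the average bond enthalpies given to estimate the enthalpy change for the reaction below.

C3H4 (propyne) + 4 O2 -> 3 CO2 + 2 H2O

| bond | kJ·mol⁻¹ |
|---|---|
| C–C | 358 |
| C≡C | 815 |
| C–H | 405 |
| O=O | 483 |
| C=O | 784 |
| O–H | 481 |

ΔH ≈ −1903 kJ

Bonds broken (reactants):
  C≡C: 1 × 815 = 815
  C–C: 1 × 358 = 358
  C–H: 4 × 405 = 1620
  O=O: 4 × 483 = 1932
  Σ(broken) = 4725 kJ
Bonds formed (products):
  C=O: 6 × 784 = 4704
  O–H: 4 × 481 = 1924
  Σ(formed) = 6628 kJ
ΔH = Σ(broken) − Σ(formed) = 4725 − 6628 = −1903 kJ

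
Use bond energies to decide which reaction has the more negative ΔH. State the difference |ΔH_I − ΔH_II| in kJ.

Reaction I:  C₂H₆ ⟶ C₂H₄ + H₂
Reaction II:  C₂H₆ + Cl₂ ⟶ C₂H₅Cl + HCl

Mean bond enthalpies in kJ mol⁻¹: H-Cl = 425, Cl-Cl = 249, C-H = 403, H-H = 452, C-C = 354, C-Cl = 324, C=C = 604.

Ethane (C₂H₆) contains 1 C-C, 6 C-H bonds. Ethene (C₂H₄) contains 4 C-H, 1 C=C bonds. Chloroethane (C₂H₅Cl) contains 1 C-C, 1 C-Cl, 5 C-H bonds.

Reaction I:
  Bonds broken (reactants):
    C-C: 1 × 354 = 354
    C-H: 6 × 403 = 2418
    Σ(broken) = 2772 kJ
  Bonds formed (products):
    C-H: 4 × 403 = 1612
    C=C: 1 × 604 = 604
    H-H: 1 × 452 = 452
    Σ(formed) = 2668 kJ
  ΔH_I = 2772 − 2668 = +104 kJ
Reaction II:
  Bonds broken (reactants):
    C-C: 1 × 354 = 354
    C-H: 6 × 403 = 2418
    Cl-Cl: 1 × 249 = 249
    Σ(broken) = 3021 kJ
  Bonds formed (products):
    C-C: 1 × 354 = 354
    C-Cl: 1 × 324 = 324
    C-H: 5 × 403 = 2015
    H-Cl: 1 × 425 = 425
    Σ(formed) = 3118 kJ
  ΔH_II = 3021 − 3118 = −97 kJ
ΔH_I − ΔH_II = +201 kJ, so reaction II has the more negative ΔH; |ΔH_I − ΔH_II| = 201 kJ.

Reaction II, by 201 kJ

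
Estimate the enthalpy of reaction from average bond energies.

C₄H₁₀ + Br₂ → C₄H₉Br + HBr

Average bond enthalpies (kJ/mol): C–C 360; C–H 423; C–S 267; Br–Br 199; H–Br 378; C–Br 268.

Bonds broken (reactants):
  Br–Br: 1 × 199 = 199
  C–C: 3 × 360 = 1080
  C–H: 10 × 423 = 4230
  Σ(broken) = 5509 kJ
Bonds formed (products):
  C–Br: 1 × 268 = 268
  C–C: 3 × 360 = 1080
  C–H: 9 × 423 = 3807
  H–Br: 1 × 378 = 378
  Σ(formed) = 5533 kJ
ΔH = Σ(broken) − Σ(formed) = 5509 − 5533 = −24 kJ

ΔH ≈ −24 kJ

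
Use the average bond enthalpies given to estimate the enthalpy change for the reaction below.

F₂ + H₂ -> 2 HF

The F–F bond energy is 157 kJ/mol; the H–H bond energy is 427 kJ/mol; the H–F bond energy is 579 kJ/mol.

ΔH ≈ −574 kJ

Bonds broken (reactants):
  F–F: 1 × 157 = 157
  H–H: 1 × 427 = 427
  Σ(broken) = 584 kJ
Bonds formed (products):
  H–F: 2 × 579 = 1158
  Σ(formed) = 1158 kJ
ΔH = Σ(broken) − Σ(formed) = 584 − 1158 = −574 kJ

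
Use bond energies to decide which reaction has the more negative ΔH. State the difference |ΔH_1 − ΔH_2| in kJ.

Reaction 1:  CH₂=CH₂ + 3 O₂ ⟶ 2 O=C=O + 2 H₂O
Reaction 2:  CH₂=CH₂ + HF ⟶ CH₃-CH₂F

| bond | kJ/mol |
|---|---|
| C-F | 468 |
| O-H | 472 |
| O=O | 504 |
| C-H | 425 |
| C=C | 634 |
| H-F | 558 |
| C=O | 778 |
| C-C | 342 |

Reaction 1:
  Bonds broken (reactants):
    C-H: 4 × 425 = 1700
    C=C: 1 × 634 = 634
    O=O: 3 × 504 = 1512
    Σ(broken) = 3846 kJ
  Bonds formed (products):
    C=O: 4 × 778 = 3112
    O-H: 4 × 472 = 1888
    Σ(formed) = 5000 kJ
  ΔH_1 = 3846 − 5000 = −1154 kJ
Reaction 2:
  Bonds broken (reactants):
    C-H: 4 × 425 = 1700
    C=C: 1 × 634 = 634
    H-F: 1 × 558 = 558
    Σ(broken) = 2892 kJ
  Bonds formed (products):
    C-C: 1 × 342 = 342
    C-F: 1 × 468 = 468
    C-H: 5 × 425 = 2125
    Σ(formed) = 2935 kJ
  ΔH_2 = 2892 − 2935 = −43 kJ
ΔH_1 − ΔH_2 = −1111 kJ, so reaction 1 has the more negative ΔH; |ΔH_1 − ΔH_2| = 1111 kJ.

Reaction 1, by 1111 kJ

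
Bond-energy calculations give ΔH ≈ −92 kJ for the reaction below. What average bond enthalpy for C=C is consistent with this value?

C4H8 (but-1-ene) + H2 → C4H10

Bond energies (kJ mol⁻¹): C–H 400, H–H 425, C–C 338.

Let D be the C=C bond energy.
Σ(broken) = 2×338 + 8×400 + 1×D + 1×425 = 4301 + D
Σ(formed) = 3×338 + 10×400 = 5014
ΔH = Σ(broken) − Σ(formed) = (4301 + D) − (5014) = −713 + D
Setting this equal to −92 kJ gives D = 621 kJ/mol.

D(C=C) ≈ 621 kJ/mol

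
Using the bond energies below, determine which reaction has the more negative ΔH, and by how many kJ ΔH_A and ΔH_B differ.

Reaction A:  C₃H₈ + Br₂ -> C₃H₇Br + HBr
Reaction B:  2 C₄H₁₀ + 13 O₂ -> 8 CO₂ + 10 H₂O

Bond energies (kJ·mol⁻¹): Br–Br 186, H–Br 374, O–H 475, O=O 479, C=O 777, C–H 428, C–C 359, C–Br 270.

Reaction B, by 4961 kJ

Reaction A:
  Bonds broken (reactants):
    Br–Br: 1 × 186 = 186
    C–C: 2 × 359 = 718
    C–H: 8 × 428 = 3424
    Σ(broken) = 4328 kJ
  Bonds formed (products):
    C–Br: 1 × 270 = 270
    C–C: 2 × 359 = 718
    C–H: 7 × 428 = 2996
    H–Br: 1 × 374 = 374
    Σ(formed) = 4358 kJ
  ΔH_A = 4328 − 4358 = −30 kJ
Reaction B:
  Bonds broken (reactants):
    C–C: 6 × 359 = 2154
    C–H: 20 × 428 = 8560
    O=O: 13 × 479 = 6227
    Σ(broken) = 16941 kJ
  Bonds formed (products):
    C=O: 16 × 777 = 12432
    O–H: 20 × 475 = 9500
    Σ(formed) = 21932 kJ
  ΔH_B = 16941 − 21932 = −4991 kJ
ΔH_A − ΔH_B = +4961 kJ, so reaction B has the more negative ΔH; |ΔH_A − ΔH_B| = 4961 kJ.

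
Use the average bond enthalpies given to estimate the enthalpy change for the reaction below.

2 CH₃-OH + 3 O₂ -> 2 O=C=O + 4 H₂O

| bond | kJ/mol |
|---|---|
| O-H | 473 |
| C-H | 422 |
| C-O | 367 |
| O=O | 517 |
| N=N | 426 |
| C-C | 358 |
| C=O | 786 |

Bonds broken (reactants):
  C-H: 6 × 422 = 2532
  C-O: 2 × 367 = 734
  O-H: 2 × 473 = 946
  O=O: 3 × 517 = 1551
  Σ(broken) = 5763 kJ
Bonds formed (products):
  C=O: 4 × 786 = 3144
  O-H: 8 × 473 = 3784
  Σ(formed) = 6928 kJ
ΔH = Σ(broken) − Σ(formed) = 5763 − 6928 = −1165 kJ

ΔH ≈ −1165 kJ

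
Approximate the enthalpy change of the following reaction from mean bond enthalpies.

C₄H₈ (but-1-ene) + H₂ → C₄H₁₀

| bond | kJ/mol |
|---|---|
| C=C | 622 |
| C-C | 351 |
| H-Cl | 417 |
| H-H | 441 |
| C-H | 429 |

ΔH ≈ −146 kJ

Bonds broken (reactants):
  C-C: 2 × 351 = 702
  C-H: 8 × 429 = 3432
  C=C: 1 × 622 = 622
  H-H: 1 × 441 = 441
  Σ(broken) = 5197 kJ
Bonds formed (products):
  C-C: 3 × 351 = 1053
  C-H: 10 × 429 = 4290
  Σ(formed) = 5343 kJ
ΔH = Σ(broken) − Σ(formed) = 5197 − 5343 = −146 kJ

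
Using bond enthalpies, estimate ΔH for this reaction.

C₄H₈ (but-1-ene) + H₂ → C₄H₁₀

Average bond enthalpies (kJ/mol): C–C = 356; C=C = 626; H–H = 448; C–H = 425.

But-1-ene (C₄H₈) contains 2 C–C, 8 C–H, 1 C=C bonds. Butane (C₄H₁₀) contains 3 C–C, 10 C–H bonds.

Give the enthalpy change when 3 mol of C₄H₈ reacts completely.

Bonds broken (reactants):
  C–C: 2 × 356 = 712
  C–H: 8 × 425 = 3400
  C=C: 1 × 626 = 626
  H–H: 1 × 448 = 448
  Σ(broken) = 5186 kJ
Bonds formed (products):
  C–C: 3 × 356 = 1068
  C–H: 10 × 425 = 4250
  Σ(formed) = 5318 kJ
ΔH = Σ(broken) − Σ(formed) = 5186 − 5318 = −132 kJ
For 3× the reaction as written: 3 × (−132) = −396 kJ

ΔH = −396 kJ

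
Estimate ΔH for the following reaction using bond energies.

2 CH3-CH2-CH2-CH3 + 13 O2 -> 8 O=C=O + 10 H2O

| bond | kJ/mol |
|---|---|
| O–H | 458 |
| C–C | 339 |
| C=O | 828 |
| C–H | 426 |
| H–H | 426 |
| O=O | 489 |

Bonds broken (reactants):
  C–C: 6 × 339 = 2034
  C–H: 20 × 426 = 8520
  O=O: 13 × 489 = 6357
  Σ(broken) = 16911 kJ
Bonds formed (products):
  C=O: 16 × 828 = 13248
  O–H: 20 × 458 = 9160
  Σ(formed) = 22408 kJ
ΔH = Σ(broken) − Σ(formed) = 16911 − 22408 = −5497 kJ

ΔH ≈ −5497 kJ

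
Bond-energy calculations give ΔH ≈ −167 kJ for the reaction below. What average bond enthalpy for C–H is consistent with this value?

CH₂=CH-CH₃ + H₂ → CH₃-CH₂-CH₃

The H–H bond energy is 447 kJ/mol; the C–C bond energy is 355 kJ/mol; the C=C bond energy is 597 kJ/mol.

D(C–H) ≈ 428 kJ/mol

Let D be the C–H bond energy.
Σ(broken) = 1×355 + 6×D + 1×597 + 1×447 = 1399 + 6D
Σ(formed) = 2×355 + 8×D = 710 + 8D
ΔH = Σ(broken) − Σ(formed) = (1399 + 6D) − (710 + 8D) = +689 − 2D
Setting this equal to −167 kJ gives 2D = 856, so D = 428 kJ/mol.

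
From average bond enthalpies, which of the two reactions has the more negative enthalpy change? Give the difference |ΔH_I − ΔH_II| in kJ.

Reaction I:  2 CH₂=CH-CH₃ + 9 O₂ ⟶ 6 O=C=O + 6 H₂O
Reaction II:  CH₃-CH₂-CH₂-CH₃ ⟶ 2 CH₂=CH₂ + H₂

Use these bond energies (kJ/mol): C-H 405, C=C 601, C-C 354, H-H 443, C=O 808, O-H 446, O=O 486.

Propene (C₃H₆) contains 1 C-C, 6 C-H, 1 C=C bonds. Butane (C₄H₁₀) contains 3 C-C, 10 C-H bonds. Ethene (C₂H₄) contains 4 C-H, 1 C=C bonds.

Reaction I, by 4131 kJ

Reaction I:
  Bonds broken (reactants):
    C-C: 2 × 354 = 708
    C-H: 12 × 405 = 4860
    C=C: 2 × 601 = 1202
    O=O: 9 × 486 = 4374
    Σ(broken) = 11144 kJ
  Bonds formed (products):
    C=O: 12 × 808 = 9696
    O-H: 12 × 446 = 5352
    Σ(formed) = 15048 kJ
  ΔH_I = 11144 − 15048 = −3904 kJ
Reaction II:
  Bonds broken (reactants):
    C-C: 3 × 354 = 1062
    C-H: 10 × 405 = 4050
    Σ(broken) = 5112 kJ
  Bonds formed (products):
    C-H: 8 × 405 = 3240
    C=C: 2 × 601 = 1202
    H-H: 1 × 443 = 443
    Σ(formed) = 4885 kJ
  ΔH_II = 5112 − 4885 = +227 kJ
ΔH_I − ΔH_II = −4131 kJ, so reaction I has the more negative ΔH; |ΔH_I − ΔH_II| = 4131 kJ.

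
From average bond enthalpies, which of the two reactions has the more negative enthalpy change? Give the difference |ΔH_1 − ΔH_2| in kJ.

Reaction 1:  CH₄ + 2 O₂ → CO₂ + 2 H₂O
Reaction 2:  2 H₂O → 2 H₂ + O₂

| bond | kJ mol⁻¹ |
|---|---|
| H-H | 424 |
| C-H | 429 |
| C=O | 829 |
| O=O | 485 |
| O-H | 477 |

Reaction 1, by 1455 kJ

Reaction 1:
  Bonds broken (reactants):
    C-H: 4 × 429 = 1716
    O=O: 2 × 485 = 970
    Σ(broken) = 2686 kJ
  Bonds formed (products):
    C=O: 2 × 829 = 1658
    O-H: 4 × 477 = 1908
    Σ(formed) = 3566 kJ
  ΔH_1 = 2686 − 3566 = −880 kJ
Reaction 2:
  Bonds broken (reactants):
    O-H: 4 × 477 = 1908
    Σ(broken) = 1908 kJ
  Bonds formed (products):
    H-H: 2 × 424 = 848
    O=O: 1 × 485 = 485
    Σ(formed) = 1333 kJ
  ΔH_2 = 1908 − 1333 = +575 kJ
ΔH_1 − ΔH_2 = −1455 kJ, so reaction 1 has the more negative ΔH; |ΔH_1 − ΔH_2| = 1455 kJ.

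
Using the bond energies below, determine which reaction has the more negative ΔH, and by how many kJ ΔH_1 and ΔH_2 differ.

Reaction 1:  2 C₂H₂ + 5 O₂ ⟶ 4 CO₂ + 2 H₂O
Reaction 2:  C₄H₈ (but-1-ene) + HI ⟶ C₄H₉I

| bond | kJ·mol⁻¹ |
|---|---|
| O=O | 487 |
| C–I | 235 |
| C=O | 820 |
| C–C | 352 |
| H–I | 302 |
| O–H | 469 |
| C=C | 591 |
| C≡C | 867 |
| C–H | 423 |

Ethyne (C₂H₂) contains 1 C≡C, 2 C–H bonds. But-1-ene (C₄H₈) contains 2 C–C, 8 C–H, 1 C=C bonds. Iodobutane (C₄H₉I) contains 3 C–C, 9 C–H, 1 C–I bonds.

Reaction 1:
  Bonds broken (reactants):
    C≡C: 2 × 867 = 1734
    C–H: 4 × 423 = 1692
    O=O: 5 × 487 = 2435
    Σ(broken) = 5861 kJ
  Bonds formed (products):
    C=O: 8 × 820 = 6560
    O–H: 4 × 469 = 1876
    Σ(formed) = 8436 kJ
  ΔH_1 = 5861 − 8436 = −2575 kJ
Reaction 2:
  Bonds broken (reactants):
    C–C: 2 × 352 = 704
    C–H: 8 × 423 = 3384
    C=C: 1 × 591 = 591
    H–I: 1 × 302 = 302
    Σ(broken) = 4981 kJ
  Bonds formed (products):
    C–C: 3 × 352 = 1056
    C–H: 9 × 423 = 3807
    C–I: 1 × 235 = 235
    Σ(formed) = 5098 kJ
  ΔH_2 = 4981 − 5098 = −117 kJ
ΔH_1 − ΔH_2 = −2458 kJ, so reaction 1 has the more negative ΔH; |ΔH_1 − ΔH_2| = 2458 kJ.

Reaction 1, by 2458 kJ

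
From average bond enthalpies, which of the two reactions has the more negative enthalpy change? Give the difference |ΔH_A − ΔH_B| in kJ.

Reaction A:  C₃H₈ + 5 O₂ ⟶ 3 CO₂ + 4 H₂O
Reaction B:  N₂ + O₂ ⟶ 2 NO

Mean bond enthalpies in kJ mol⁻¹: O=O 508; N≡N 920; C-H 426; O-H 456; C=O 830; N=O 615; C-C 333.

Reaction A, by 2212 kJ

Reaction A:
  Bonds broken (reactants):
    C-C: 2 × 333 = 666
    C-H: 8 × 426 = 3408
    O=O: 5 × 508 = 2540
    Σ(broken) = 6614 kJ
  Bonds formed (products):
    C=O: 6 × 830 = 4980
    O-H: 8 × 456 = 3648
    Σ(formed) = 8628 kJ
  ΔH_A = 6614 − 8628 = −2014 kJ
Reaction B:
  Bonds broken (reactants):
    N≡N: 1 × 920 = 920
    O=O: 1 × 508 = 508
    Σ(broken) = 1428 kJ
  Bonds formed (products):
    N=O: 2 × 615 = 1230
    Σ(formed) = 1230 kJ
  ΔH_B = 1428 − 1230 = +198 kJ
ΔH_A − ΔH_B = −2212 kJ, so reaction A has the more negative ΔH; |ΔH_A − ΔH_B| = 2212 kJ.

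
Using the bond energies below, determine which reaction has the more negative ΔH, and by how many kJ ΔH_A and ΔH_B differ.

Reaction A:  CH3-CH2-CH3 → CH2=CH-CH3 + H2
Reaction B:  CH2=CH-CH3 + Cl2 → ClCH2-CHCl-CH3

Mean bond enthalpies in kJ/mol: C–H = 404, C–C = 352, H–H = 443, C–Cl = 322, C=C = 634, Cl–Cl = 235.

Reaction B, by 210 kJ

Reaction A:
  Bonds broken (reactants):
    C–C: 2 × 352 = 704
    C–H: 8 × 404 = 3232
    Σ(broken) = 3936 kJ
  Bonds formed (products):
    C–C: 1 × 352 = 352
    C–H: 6 × 404 = 2424
    C=C: 1 × 634 = 634
    H–H: 1 × 443 = 443
    Σ(formed) = 3853 kJ
  ΔH_A = 3936 − 3853 = +83 kJ
Reaction B:
  Bonds broken (reactants):
    C–C: 1 × 352 = 352
    C–H: 6 × 404 = 2424
    C=C: 1 × 634 = 634
    Cl–Cl: 1 × 235 = 235
    Σ(broken) = 3645 kJ
  Bonds formed (products):
    C–C: 2 × 352 = 704
    C–Cl: 2 × 322 = 644
    C–H: 6 × 404 = 2424
    Σ(formed) = 3772 kJ
  ΔH_B = 3645 − 3772 = −127 kJ
ΔH_A − ΔH_B = +210 kJ, so reaction B has the more negative ΔH; |ΔH_A − ΔH_B| = 210 kJ.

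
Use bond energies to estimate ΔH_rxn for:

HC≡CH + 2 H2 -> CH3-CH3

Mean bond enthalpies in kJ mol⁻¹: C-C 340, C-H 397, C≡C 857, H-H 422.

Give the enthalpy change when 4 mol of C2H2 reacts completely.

ΔH = −908 kJ

Bonds broken (reactants):
  C≡C: 1 × 857 = 857
  C-H: 2 × 397 = 794
  H-H: 2 × 422 = 844
  Σ(broken) = 2495 kJ
Bonds formed (products):
  C-C: 1 × 340 = 340
  C-H: 6 × 397 = 2382
  Σ(formed) = 2722 kJ
ΔH = Σ(broken) − Σ(formed) = 2495 − 2722 = −227 kJ
For 4× the reaction as written: 4 × (−227) = −908 kJ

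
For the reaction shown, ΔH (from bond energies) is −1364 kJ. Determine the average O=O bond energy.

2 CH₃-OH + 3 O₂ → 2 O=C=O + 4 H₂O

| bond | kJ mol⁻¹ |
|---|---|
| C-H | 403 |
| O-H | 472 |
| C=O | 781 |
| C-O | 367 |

Let D be the O=O bond energy.
Σ(broken) = 6×403 + 2×367 + 2×472 + 3×D = 4096 + 3D
Σ(formed) = 4×781 + 8×472 = 6900
ΔH = Σ(broken) − Σ(formed) = (4096 + 3D) − (6900) = −2804 + 3D
Setting this equal to −1364 kJ gives 3D = 1440, so D = 480 kJ/mol.

D(O=O) ≈ 480 kJ/mol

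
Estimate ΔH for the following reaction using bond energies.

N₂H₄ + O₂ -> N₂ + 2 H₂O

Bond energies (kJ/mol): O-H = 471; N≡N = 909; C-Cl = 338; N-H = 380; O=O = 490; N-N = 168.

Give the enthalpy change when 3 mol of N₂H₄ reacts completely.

ΔH = −1845 kJ

Bonds broken (reactants):
  N-H: 4 × 380 = 1520
  N-N: 1 × 168 = 168
  O=O: 1 × 490 = 490
  Σ(broken) = 2178 kJ
Bonds formed (products):
  N≡N: 1 × 909 = 909
  O-H: 4 × 471 = 1884
  Σ(formed) = 2793 kJ
ΔH = Σ(broken) − Σ(formed) = 2178 − 2793 = −615 kJ
For 3× the reaction as written: 3 × (−615) = −1845 kJ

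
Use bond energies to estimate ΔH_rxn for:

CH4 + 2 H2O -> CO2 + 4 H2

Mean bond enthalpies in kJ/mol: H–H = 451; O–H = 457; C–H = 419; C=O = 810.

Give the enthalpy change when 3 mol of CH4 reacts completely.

ΔH = +240 kJ

Bonds broken (reactants):
  C–H: 4 × 419 = 1676
  O–H: 4 × 457 = 1828
  Σ(broken) = 3504 kJ
Bonds formed (products):
  C=O: 2 × 810 = 1620
  H–H: 4 × 451 = 1804
  Σ(formed) = 3424 kJ
ΔH = Σ(broken) − Σ(formed) = 3504 − 3424 = +80 kJ
For 3× the reaction as written: 3 × (+80) = +240 kJ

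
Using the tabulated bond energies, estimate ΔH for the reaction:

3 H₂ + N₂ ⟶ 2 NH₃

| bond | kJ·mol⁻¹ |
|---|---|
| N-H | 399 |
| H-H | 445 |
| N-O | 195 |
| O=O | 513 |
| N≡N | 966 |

Bonds broken (reactants):
  H-H: 3 × 445 = 1335
  N≡N: 1 × 966 = 966
  Σ(broken) = 2301 kJ
Bonds formed (products):
  N-H: 6 × 399 = 2394
  Σ(formed) = 2394 kJ
ΔH = Σ(broken) − Σ(formed) = 2301 − 2394 = −93 kJ

ΔH ≈ −93 kJ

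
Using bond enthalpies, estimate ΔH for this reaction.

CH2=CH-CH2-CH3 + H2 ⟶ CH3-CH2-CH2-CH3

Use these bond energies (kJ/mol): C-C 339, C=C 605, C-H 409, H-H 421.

Bonds broken (reactants):
  C-C: 2 × 339 = 678
  C-H: 8 × 409 = 3272
  C=C: 1 × 605 = 605
  H-H: 1 × 421 = 421
  Σ(broken) = 4976 kJ
Bonds formed (products):
  C-C: 3 × 339 = 1017
  C-H: 10 × 409 = 4090
  Σ(formed) = 5107 kJ
ΔH = Σ(broken) − Σ(formed) = 4976 − 5107 = −131 kJ

ΔH ≈ −131 kJ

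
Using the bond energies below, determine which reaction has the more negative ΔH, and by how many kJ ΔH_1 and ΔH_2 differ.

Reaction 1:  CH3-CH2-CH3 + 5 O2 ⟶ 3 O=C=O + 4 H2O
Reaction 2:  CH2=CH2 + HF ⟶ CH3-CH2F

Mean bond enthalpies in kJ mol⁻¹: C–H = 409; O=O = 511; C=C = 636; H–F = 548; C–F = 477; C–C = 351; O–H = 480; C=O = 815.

Reaction 1, by 2148 kJ

Reaction 1:
  Bonds broken (reactants):
    C–C: 2 × 351 = 702
    C–H: 8 × 409 = 3272
    O=O: 5 × 511 = 2555
    Σ(broken) = 6529 kJ
  Bonds formed (products):
    C=O: 6 × 815 = 4890
    O–H: 8 × 480 = 3840
    Σ(formed) = 8730 kJ
  ΔH_1 = 6529 − 8730 = −2201 kJ
Reaction 2:
  Bonds broken (reactants):
    C–H: 4 × 409 = 1636
    C=C: 1 × 636 = 636
    H–F: 1 × 548 = 548
    Σ(broken) = 2820 kJ
  Bonds formed (products):
    C–C: 1 × 351 = 351
    C–F: 1 × 477 = 477
    C–H: 5 × 409 = 2045
    Σ(formed) = 2873 kJ
  ΔH_2 = 2820 − 2873 = −53 kJ
ΔH_1 − ΔH_2 = −2148 kJ, so reaction 1 has the more negative ΔH; |ΔH_1 − ΔH_2| = 2148 kJ.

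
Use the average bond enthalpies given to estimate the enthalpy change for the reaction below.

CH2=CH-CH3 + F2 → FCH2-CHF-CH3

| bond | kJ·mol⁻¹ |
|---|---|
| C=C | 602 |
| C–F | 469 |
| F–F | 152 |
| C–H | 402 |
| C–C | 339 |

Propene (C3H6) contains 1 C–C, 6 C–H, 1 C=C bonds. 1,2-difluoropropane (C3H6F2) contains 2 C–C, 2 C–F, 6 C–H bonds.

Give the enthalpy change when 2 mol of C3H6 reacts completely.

ΔH = −1046 kJ

Bonds broken (reactants):
  C–C: 1 × 339 = 339
  C–H: 6 × 402 = 2412
  C=C: 1 × 602 = 602
  F–F: 1 × 152 = 152
  Σ(broken) = 3505 kJ
Bonds formed (products):
  C–C: 2 × 339 = 678
  C–F: 2 × 469 = 938
  C–H: 6 × 402 = 2412
  Σ(formed) = 4028 kJ
ΔH = Σ(broken) − Σ(formed) = 3505 − 4028 = −523 kJ
For 2× the reaction as written: 2 × (−523) = −1046 kJ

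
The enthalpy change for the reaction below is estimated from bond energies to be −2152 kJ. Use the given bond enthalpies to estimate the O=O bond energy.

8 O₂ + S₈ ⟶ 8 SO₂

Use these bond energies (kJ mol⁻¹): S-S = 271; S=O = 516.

D(O=O) ≈ 492 kJ/mol

Let D be the O=O bond energy.
Σ(broken) = 8×D + 8×271 = 2168 + 8D
Σ(formed) = 16×516 = 8256
ΔH = Σ(broken) − Σ(formed) = (2168 + 8D) − (8256) = −6088 + 8D
Setting this equal to −2152 kJ gives 8D = 3936, so D = 492 kJ/mol.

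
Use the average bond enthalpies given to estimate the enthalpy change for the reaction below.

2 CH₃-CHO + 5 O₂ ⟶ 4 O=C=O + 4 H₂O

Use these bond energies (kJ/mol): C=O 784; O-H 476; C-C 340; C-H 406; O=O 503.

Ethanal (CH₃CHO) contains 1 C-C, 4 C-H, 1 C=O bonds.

Bonds broken (reactants):
  C-C: 2 × 340 = 680
  C-H: 8 × 406 = 3248
  C=O: 2 × 784 = 1568
  O=O: 5 × 503 = 2515
  Σ(broken) = 8011 kJ
Bonds formed (products):
  C=O: 8 × 784 = 6272
  O-H: 8 × 476 = 3808
  Σ(formed) = 10080 kJ
ΔH = Σ(broken) − Σ(formed) = 8011 − 10080 = −2069 kJ

ΔH ≈ −2069 kJ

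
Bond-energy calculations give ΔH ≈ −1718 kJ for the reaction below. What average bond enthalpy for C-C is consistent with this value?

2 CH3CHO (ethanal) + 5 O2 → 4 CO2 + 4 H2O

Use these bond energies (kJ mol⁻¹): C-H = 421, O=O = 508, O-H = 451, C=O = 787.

Let D be the C-C bond energy.
Σ(broken) = 2×D + 8×421 + 2×787 + 5×508 = 7482 + 2D
Σ(formed) = 8×787 + 8×451 = 9904
ΔH = Σ(broken) − Σ(formed) = (7482 + 2D) − (9904) = −2422 + 2D
Setting this equal to −1718 kJ gives 2D = 704, so D = 352 kJ/mol.

D(C-C) ≈ 352 kJ/mol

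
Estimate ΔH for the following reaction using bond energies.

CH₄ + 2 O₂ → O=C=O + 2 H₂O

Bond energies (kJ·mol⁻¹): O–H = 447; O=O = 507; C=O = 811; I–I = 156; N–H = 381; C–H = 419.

ΔH ≈ −720 kJ

Bonds broken (reactants):
  C–H: 4 × 419 = 1676
  O=O: 2 × 507 = 1014
  Σ(broken) = 2690 kJ
Bonds formed (products):
  C=O: 2 × 811 = 1622
  O–H: 4 × 447 = 1788
  Σ(formed) = 3410 kJ
ΔH = Σ(broken) − Σ(formed) = 2690 − 3410 = −720 kJ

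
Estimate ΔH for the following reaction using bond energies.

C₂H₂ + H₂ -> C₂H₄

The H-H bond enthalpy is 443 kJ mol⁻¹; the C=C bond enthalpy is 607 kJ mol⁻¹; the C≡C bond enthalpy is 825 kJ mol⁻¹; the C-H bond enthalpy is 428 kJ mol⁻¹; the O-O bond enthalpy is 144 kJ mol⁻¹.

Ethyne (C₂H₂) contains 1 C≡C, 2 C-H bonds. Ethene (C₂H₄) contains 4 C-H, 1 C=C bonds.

Bonds broken (reactants):
  C≡C: 1 × 825 = 825
  C-H: 2 × 428 = 856
  H-H: 1 × 443 = 443
  Σ(broken) = 2124 kJ
Bonds formed (products):
  C-H: 4 × 428 = 1712
  C=C: 1 × 607 = 607
  Σ(formed) = 2319 kJ
ΔH = Σ(broken) − Σ(formed) = 2124 − 2319 = −195 kJ

ΔH ≈ −195 kJ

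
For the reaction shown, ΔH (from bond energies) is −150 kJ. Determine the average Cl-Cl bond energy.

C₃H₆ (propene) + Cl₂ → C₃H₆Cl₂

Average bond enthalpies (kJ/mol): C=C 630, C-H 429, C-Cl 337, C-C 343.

D(Cl-Cl) ≈ 237 kJ/mol

Let D be the Cl-Cl bond energy.
Σ(broken) = 1×343 + 6×429 + 1×630 + 1×D = 3547 + D
Σ(formed) = 2×343 + 2×337 + 6×429 = 3934
ΔH = Σ(broken) − Σ(formed) = (3547 + D) − (3934) = −387 + D
Setting this equal to −150 kJ gives D = 237 kJ/mol.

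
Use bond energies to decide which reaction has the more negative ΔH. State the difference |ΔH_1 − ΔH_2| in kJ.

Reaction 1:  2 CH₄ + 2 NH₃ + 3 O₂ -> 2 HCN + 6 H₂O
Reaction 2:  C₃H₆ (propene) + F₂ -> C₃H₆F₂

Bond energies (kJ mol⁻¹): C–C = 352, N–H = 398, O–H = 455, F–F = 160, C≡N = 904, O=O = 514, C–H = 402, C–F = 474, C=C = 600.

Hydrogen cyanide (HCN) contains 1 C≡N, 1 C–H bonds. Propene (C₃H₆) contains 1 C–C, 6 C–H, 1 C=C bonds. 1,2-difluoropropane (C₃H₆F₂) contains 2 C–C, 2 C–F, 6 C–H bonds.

Reaction 1, by 386 kJ

Reaction 1:
  Bonds broken (reactants):
    C–H: 8 × 402 = 3216
    N–H: 6 × 398 = 2388
    O=O: 3 × 514 = 1542
    Σ(broken) = 7146 kJ
  Bonds formed (products):
    C≡N: 2 × 904 = 1808
    C–H: 2 × 402 = 804
    O–H: 12 × 455 = 5460
    Σ(formed) = 8072 kJ
  ΔH_1 = 7146 − 8072 = −926 kJ
Reaction 2:
  Bonds broken (reactants):
    C–C: 1 × 352 = 352
    C–H: 6 × 402 = 2412
    C=C: 1 × 600 = 600
    F–F: 1 × 160 = 160
    Σ(broken) = 3524 kJ
  Bonds formed (products):
    C–C: 2 × 352 = 704
    C–F: 2 × 474 = 948
    C–H: 6 × 402 = 2412
    Σ(formed) = 4064 kJ
  ΔH_2 = 3524 − 4064 = −540 kJ
ΔH_1 − ΔH_2 = −386 kJ, so reaction 1 has the more negative ΔH; |ΔH_1 − ΔH_2| = 386 kJ.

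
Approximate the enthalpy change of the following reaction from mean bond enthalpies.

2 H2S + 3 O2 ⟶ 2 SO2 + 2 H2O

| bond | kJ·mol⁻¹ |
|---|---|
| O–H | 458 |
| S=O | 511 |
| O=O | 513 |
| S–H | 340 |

Bonds broken (reactants):
  O=O: 3 × 513 = 1539
  S–H: 4 × 340 = 1360
  Σ(broken) = 2899 kJ
Bonds formed (products):
  O–H: 4 × 458 = 1832
  S=O: 4 × 511 = 2044
  Σ(formed) = 3876 kJ
ΔH = Σ(broken) − Σ(formed) = 2899 − 3876 = −977 kJ

ΔH ≈ −977 kJ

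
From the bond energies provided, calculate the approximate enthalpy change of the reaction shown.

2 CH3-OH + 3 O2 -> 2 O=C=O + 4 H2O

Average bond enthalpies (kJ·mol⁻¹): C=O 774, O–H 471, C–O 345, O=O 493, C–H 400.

Bonds broken (reactants):
  C–H: 6 × 400 = 2400
  C–O: 2 × 345 = 690
  O–H: 2 × 471 = 942
  O=O: 3 × 493 = 1479
  Σ(broken) = 5511 kJ
Bonds formed (products):
  C=O: 4 × 774 = 3096
  O–H: 8 × 471 = 3768
  Σ(formed) = 6864 kJ
ΔH = Σ(broken) − Σ(formed) = 5511 − 6864 = −1353 kJ

ΔH ≈ −1353 kJ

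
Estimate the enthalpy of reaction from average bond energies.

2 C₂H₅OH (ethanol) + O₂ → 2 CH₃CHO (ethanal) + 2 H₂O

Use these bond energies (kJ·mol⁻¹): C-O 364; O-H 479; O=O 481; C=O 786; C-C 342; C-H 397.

ΔH ≈ −527 kJ

Bonds broken (reactants):
  C-C: 2 × 342 = 684
  C-H: 10 × 397 = 3970
  C-O: 2 × 364 = 728
  O-H: 2 × 479 = 958
  O=O: 1 × 481 = 481
  Σ(broken) = 6821 kJ
Bonds formed (products):
  C-C: 2 × 342 = 684
  C-H: 8 × 397 = 3176
  C=O: 2 × 786 = 1572
  O-H: 4 × 479 = 1916
  Σ(formed) = 7348 kJ
ΔH = Σ(broken) − Σ(formed) = 6821 − 7348 = −527 kJ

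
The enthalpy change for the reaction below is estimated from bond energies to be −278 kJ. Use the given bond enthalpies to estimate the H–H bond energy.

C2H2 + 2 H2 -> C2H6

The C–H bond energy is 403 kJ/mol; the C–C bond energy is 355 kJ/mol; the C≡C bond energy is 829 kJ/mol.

Let D be the H–H bond energy.
Σ(broken) = 1×829 + 2×403 + 2×D = 1635 + 2D
Σ(formed) = 1×355 + 6×403 = 2773
ΔH = Σ(broken) − Σ(formed) = (1635 + 2D) − (2773) = −1138 + 2D
Setting this equal to −278 kJ gives 2D = 860, so D = 430 kJ/mol.

D(H–H) ≈ 430 kJ/mol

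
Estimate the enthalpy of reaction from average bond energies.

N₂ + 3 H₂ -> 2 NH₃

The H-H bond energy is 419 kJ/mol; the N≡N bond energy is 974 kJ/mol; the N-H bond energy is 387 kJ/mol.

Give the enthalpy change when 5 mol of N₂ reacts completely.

ΔH = −455 kJ

Bonds broken (reactants):
  H-H: 3 × 419 = 1257
  N≡N: 1 × 974 = 974
  Σ(broken) = 2231 kJ
Bonds formed (products):
  N-H: 6 × 387 = 2322
  Σ(formed) = 2322 kJ
ΔH = Σ(broken) − Σ(formed) = 2231 − 2322 = −91 kJ
For 5× the reaction as written: 5 × (−91) = −455 kJ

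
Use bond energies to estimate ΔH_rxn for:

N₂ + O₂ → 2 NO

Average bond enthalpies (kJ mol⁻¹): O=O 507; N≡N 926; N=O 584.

Bonds broken (reactants):
  N≡N: 1 × 926 = 926
  O=O: 1 × 507 = 507
  Σ(broken) = 1433 kJ
Bonds formed (products):
  N=O: 2 × 584 = 1168
  Σ(formed) = 1168 kJ
ΔH = Σ(broken) − Σ(formed) = 1433 − 1168 = +265 kJ

ΔH ≈ +265 kJ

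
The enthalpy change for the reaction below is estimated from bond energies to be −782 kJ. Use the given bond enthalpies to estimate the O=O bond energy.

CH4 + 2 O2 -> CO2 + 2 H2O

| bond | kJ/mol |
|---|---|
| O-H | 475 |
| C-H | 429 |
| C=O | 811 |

D(O=O) ≈ 512 kJ/mol

Let D be the O=O bond energy.
Σ(broken) = 4×429 + 2×D = 1716 + 2D
Σ(formed) = 2×811 + 4×475 = 3522
ΔH = Σ(broken) − Σ(formed) = (1716 + 2D) − (3522) = −1806 + 2D
Setting this equal to −782 kJ gives 2D = 1024, so D = 512 kJ/mol.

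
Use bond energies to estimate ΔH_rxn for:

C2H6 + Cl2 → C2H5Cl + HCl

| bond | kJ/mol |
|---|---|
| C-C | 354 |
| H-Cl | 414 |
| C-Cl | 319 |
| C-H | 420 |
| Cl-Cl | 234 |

Bonds broken (reactants):
  C-C: 1 × 354 = 354
  C-H: 6 × 420 = 2520
  Cl-Cl: 1 × 234 = 234
  Σ(broken) = 3108 kJ
Bonds formed (products):
  C-C: 1 × 354 = 354
  C-Cl: 1 × 319 = 319
  C-H: 5 × 420 = 2100
  H-Cl: 1 × 414 = 414
  Σ(formed) = 3187 kJ
ΔH = Σ(broken) − Σ(formed) = 3108 − 3187 = −79 kJ

ΔH ≈ −79 kJ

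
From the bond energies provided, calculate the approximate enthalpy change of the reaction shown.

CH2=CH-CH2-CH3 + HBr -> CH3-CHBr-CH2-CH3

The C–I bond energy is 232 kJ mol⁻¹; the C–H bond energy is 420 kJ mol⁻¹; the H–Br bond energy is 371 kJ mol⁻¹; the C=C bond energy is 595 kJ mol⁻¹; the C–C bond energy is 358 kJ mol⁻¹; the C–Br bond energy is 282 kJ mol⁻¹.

Bonds broken (reactants):
  C–C: 2 × 358 = 716
  C–H: 8 × 420 = 3360
  C=C: 1 × 595 = 595
  H–Br: 1 × 371 = 371
  Σ(broken) = 5042 kJ
Bonds formed (products):
  C–Br: 1 × 282 = 282
  C–C: 3 × 358 = 1074
  C–H: 9 × 420 = 3780
  Σ(formed) = 5136 kJ
ΔH = Σ(broken) − Σ(formed) = 5042 − 5136 = −94 kJ

ΔH ≈ −94 kJ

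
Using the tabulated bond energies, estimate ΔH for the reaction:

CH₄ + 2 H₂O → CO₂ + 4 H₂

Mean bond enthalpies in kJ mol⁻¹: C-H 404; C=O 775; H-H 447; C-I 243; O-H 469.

ΔH ≈ +154 kJ

Bonds broken (reactants):
  C-H: 4 × 404 = 1616
  O-H: 4 × 469 = 1876
  Σ(broken) = 3492 kJ
Bonds formed (products):
  C=O: 2 × 775 = 1550
  H-H: 4 × 447 = 1788
  Σ(formed) = 3338 kJ
ΔH = Σ(broken) − Σ(formed) = 3492 − 3338 = +154 kJ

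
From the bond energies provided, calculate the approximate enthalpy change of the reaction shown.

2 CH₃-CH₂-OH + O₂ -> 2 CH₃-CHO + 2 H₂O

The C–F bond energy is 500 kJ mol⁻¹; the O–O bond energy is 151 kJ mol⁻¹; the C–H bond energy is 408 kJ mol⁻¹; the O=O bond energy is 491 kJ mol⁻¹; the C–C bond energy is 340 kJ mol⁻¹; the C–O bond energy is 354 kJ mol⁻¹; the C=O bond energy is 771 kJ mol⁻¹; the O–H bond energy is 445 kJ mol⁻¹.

Bonds broken (reactants):
  C–C: 2 × 340 = 680
  C–H: 10 × 408 = 4080
  C–O: 2 × 354 = 708
  O–H: 2 × 445 = 890
  O=O: 1 × 491 = 491
  Σ(broken) = 6849 kJ
Bonds formed (products):
  C–C: 2 × 340 = 680
  C–H: 8 × 408 = 3264
  C=O: 2 × 771 = 1542
  O–H: 4 × 445 = 1780
  Σ(formed) = 7266 kJ
ΔH = Σ(broken) − Σ(formed) = 6849 − 7266 = −417 kJ

ΔH ≈ −417 kJ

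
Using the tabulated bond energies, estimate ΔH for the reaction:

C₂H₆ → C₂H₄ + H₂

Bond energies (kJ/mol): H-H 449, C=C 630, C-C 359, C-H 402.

Bonds broken (reactants):
  C-C: 1 × 359 = 359
  C-H: 6 × 402 = 2412
  Σ(broken) = 2771 kJ
Bonds formed (products):
  C-H: 4 × 402 = 1608
  C=C: 1 × 630 = 630
  H-H: 1 × 449 = 449
  Σ(formed) = 2687 kJ
ΔH = Σ(broken) − Σ(formed) = 2771 − 2687 = +84 kJ

ΔH ≈ +84 kJ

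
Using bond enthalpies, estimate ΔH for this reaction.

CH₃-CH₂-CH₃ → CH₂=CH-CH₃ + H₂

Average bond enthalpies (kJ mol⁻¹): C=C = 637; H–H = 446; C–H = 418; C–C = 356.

ΔH ≈ +109 kJ

Bonds broken (reactants):
  C–C: 2 × 356 = 712
  C–H: 8 × 418 = 3344
  Σ(broken) = 4056 kJ
Bonds formed (products):
  C–C: 1 × 356 = 356
  C–H: 6 × 418 = 2508
  C=C: 1 × 637 = 637
  H–H: 1 × 446 = 446
  Σ(formed) = 3947 kJ
ΔH = Σ(broken) − Σ(formed) = 4056 − 3947 = +109 kJ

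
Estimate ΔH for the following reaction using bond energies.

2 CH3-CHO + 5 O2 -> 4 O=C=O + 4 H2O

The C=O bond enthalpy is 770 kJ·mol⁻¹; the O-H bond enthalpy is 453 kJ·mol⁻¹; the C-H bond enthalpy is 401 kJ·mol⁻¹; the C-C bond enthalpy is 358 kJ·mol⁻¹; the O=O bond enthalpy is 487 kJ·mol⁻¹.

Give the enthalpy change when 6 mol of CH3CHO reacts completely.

Bonds broken (reactants):
  C-C: 2 × 358 = 716
  C-H: 8 × 401 = 3208
  C=O: 2 × 770 = 1540
  O=O: 5 × 487 = 2435
  Σ(broken) = 7899 kJ
Bonds formed (products):
  C=O: 8 × 770 = 6160
  O-H: 8 × 453 = 3624
  Σ(formed) = 9784 kJ
ΔH = Σ(broken) − Σ(formed) = 7899 − 9784 = −1885 kJ
For 3× the reaction as written: 3 × (−1885) = −5655 kJ

ΔH = −5655 kJ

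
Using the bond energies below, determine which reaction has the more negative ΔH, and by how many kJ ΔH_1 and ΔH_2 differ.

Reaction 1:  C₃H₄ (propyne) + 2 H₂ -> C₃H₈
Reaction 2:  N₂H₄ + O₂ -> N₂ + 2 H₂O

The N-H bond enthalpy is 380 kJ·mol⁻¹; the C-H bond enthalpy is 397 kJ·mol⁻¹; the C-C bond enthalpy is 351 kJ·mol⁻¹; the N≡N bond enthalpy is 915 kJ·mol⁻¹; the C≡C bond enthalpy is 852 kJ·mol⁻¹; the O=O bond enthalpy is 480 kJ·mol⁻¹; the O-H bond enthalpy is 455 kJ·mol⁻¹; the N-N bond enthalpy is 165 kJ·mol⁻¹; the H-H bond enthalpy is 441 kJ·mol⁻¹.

Reaction 1:
  Bonds broken (reactants):
    C≡C: 1 × 852 = 852
    C-C: 1 × 351 = 351
    C-H: 4 × 397 = 1588
    H-H: 2 × 441 = 882
    Σ(broken) = 3673 kJ
  Bonds formed (products):
    C-C: 2 × 351 = 702
    C-H: 8 × 397 = 3176
    Σ(formed) = 3878 kJ
  ΔH_1 = 3673 − 3878 = −205 kJ
Reaction 2:
  Bonds broken (reactants):
    N-H: 4 × 380 = 1520
    N-N: 1 × 165 = 165
    O=O: 1 × 480 = 480
    Σ(broken) = 2165 kJ
  Bonds formed (products):
    N≡N: 1 × 915 = 915
    O-H: 4 × 455 = 1820
    Σ(formed) = 2735 kJ
  ΔH_2 = 2165 − 2735 = −570 kJ
ΔH_1 − ΔH_2 = +365 kJ, so reaction 2 has the more negative ΔH; |ΔH_1 − ΔH_2| = 365 kJ.

Reaction 2, by 365 kJ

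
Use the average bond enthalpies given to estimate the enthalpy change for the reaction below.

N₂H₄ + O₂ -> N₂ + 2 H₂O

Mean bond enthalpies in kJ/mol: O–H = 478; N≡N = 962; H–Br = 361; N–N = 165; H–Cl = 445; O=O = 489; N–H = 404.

ΔH ≈ −604 kJ

Bonds broken (reactants):
  N–H: 4 × 404 = 1616
  N–N: 1 × 165 = 165
  O=O: 1 × 489 = 489
  Σ(broken) = 2270 kJ
Bonds formed (products):
  N≡N: 1 × 962 = 962
  O–H: 4 × 478 = 1912
  Σ(formed) = 2874 kJ
ΔH = Σ(broken) − Σ(formed) = 2270 − 2874 = −604 kJ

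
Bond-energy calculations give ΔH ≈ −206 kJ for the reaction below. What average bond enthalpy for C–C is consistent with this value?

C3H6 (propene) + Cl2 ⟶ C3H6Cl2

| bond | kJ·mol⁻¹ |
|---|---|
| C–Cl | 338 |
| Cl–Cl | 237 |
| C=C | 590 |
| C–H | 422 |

D(C–C) ≈ 357 kJ/mol

Let D be the C–C bond energy.
Σ(broken) = 1×D + 6×422 + 1×590 + 1×237 = 3359 + D
Σ(formed) = 2×D + 2×338 + 6×422 = 3208 + 2D
ΔH = Σ(broken) − Σ(formed) = (3359 + D) − (3208 + 2D) = +151 − D
Setting this equal to −206 kJ gives D = 357 kJ/mol.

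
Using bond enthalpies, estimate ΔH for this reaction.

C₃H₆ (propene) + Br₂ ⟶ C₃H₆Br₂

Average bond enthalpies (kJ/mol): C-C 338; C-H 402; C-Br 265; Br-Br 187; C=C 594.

Bonds broken (reactants):
  Br-Br: 1 × 187 = 187
  C-C: 1 × 338 = 338
  C-H: 6 × 402 = 2412
  C=C: 1 × 594 = 594
  Σ(broken) = 3531 kJ
Bonds formed (products):
  C-Br: 2 × 265 = 530
  C-C: 2 × 338 = 676
  C-H: 6 × 402 = 2412
  Σ(formed) = 3618 kJ
ΔH = Σ(broken) − Σ(formed) = 3531 − 3618 = −87 kJ

ΔH ≈ −87 kJ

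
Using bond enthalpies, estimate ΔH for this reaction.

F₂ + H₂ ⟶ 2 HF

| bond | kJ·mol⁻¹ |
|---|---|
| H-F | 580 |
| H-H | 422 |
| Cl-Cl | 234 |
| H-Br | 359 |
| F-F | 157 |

ΔH ≈ −581 kJ

Bonds broken (reactants):
  F-F: 1 × 157 = 157
  H-H: 1 × 422 = 422
  Σ(broken) = 579 kJ
Bonds formed (products):
  H-F: 2 × 580 = 1160
  Σ(formed) = 1160 kJ
ΔH = Σ(broken) − Σ(formed) = 579 − 1160 = −581 kJ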